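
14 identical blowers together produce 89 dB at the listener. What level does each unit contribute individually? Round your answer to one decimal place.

77.5 dB

14 equal contributions raise the level by 10·log₁₀ 14 = 11.461 dB, so each unit alone gives 89 − 11.461.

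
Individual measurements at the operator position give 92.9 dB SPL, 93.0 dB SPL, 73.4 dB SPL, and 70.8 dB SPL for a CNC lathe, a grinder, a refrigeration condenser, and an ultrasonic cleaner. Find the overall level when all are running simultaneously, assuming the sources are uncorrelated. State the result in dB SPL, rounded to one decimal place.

For uncorrelated sources the intensities add, so convert each level to linear form, sum, and take 10·log₁₀ of the total.
Σ 10^(L/10) = 10^(92.9/10) + 10^(93.0/10) + 10^(73.4/10) + 10^(70.8/10) = 3.979e+09.
L_total = 10·log₁₀(3.979e+09) = 96.00 dB SPL.

96.0 dB SPL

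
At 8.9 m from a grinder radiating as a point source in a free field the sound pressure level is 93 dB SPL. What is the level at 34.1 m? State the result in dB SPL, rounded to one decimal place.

81.3 dB SPL

Point-source attenuation: ΔL = 20·log₁₀(r₂/r₁) = 20·log₁₀(34.1/8.9) = 11.667 dB.
L₂ = 93 − 20·log₁₀(34.1/8.9) = 93 − 11.667 = 81.33 dB SPL.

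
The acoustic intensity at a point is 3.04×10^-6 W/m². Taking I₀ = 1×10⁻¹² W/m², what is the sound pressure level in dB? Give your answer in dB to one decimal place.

I/I₀ = 3.04×10^-6/10⁻¹² = 3.04×10^6, and L = 10·log₁₀(I/I₀).
L = 10·(0.4829 + 6) = 64.83 dB.

64.8 dB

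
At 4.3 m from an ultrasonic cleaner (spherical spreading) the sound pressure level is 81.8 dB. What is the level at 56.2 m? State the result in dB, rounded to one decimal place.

59.5 dB

Point-source attenuation: ΔL = 20·log₁₀(r₂/r₁) = 20·log₁₀(56.2/4.3) = 22.325 dB.
L₂ = 81.8 − 20·log₁₀(56.2/4.3) = 81.8 − 22.325 = 59.47 dB.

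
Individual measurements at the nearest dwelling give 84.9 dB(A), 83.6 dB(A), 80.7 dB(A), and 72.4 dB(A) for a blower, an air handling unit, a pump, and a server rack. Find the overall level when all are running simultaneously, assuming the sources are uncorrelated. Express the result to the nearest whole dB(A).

88 dB(A)

For uncorrelated sources the intensities add, so convert each level to linear form, sum, and take 10·log₁₀ of the total.
Σ 10^(L/10) = 10^(84.9/10) + 10^(83.6/10) + 10^(80.7/10) + 10^(72.4/10) = 6.730e+08.
L_total = 10·log₁₀(6.730e+08) = 88.28 dB(A).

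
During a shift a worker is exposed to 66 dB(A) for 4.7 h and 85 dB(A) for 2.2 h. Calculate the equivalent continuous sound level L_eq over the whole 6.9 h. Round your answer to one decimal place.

L_eq = 10·log₁₀[(1/T)·Σ tᵢ·10^(Lᵢ/10)] with T = 6.9 h.
Σ tᵢ·10^(Lᵢ/10) = 4.7·10^(66/10) + 2.2·10^(85/10) = 7.144e+08.
L_eq = 10·log₁₀(7.144e+08/6.9) = 80.15 dB(A).

80.2 dB(A)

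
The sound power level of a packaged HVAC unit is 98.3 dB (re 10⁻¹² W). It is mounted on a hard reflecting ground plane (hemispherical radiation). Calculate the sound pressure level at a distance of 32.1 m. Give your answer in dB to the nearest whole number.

60 dB

Free-field hemispherical radiation: L_p = L_w − 10·log₁₀(2π·r²), r = 32.1 m.
2π·r² = 6474 m², 10·log₁₀ of that is 38.112 dB.
L_p = 98.3 − 38.112 = 60.19 dB.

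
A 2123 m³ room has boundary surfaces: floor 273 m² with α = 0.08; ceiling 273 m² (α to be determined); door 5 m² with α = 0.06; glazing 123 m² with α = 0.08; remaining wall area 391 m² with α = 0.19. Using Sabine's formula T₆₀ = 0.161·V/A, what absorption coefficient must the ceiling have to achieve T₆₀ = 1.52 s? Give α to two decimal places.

A = 0.161·V/T₆₀ = 0.161·2123/1.52 = 224.87 m² sabins.
Absorption from the other surfaces = 273·0.08 + 5·0.06 + 123·0.08 + 391·0.19 = 106.27 m², so the ceiling must supply 118.60 m² over 273 m².
α = 118.60/273 = 0.434.

0.43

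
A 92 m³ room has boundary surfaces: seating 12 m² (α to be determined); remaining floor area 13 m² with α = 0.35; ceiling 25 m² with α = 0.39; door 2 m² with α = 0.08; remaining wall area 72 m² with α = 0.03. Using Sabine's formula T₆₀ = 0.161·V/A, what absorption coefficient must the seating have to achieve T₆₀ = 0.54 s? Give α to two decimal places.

Required total absorption A = 0.161·92/0.54 = 27.43 m².
Absorption from the other surfaces = 13·0.35 + 25·0.39 + 2·0.08 + 72·0.03 = 16.62 m², so the seating must supply 10.81 m² over 12 m².
α = 10.81/12 = 0.901.

0.90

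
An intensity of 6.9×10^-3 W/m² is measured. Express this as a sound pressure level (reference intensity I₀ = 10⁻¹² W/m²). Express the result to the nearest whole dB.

98 dB

Dividing by I₀ shifts the exponent by 12: I/I₀ = 6.9×10^9.
L = 10·(0.8388 + 9) = 98.39 dB.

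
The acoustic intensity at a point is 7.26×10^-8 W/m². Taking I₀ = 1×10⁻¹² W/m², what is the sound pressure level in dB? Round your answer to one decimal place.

48.6 dB

I/I₀ = 7.26×10^-8/10⁻¹² = 7.26×10^4, and L = 10·log₁₀(I/I₀).
L = 10·(0.8609 + 4) = 48.61 dB.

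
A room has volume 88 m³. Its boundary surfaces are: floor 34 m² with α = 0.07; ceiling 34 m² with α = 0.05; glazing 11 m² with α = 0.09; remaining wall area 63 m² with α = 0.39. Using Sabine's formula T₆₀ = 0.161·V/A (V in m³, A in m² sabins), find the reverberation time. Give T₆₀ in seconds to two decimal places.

0.48 s

A = Σ Sᵢαᵢ = 34·0.07 + 34·0.05 + 11·0.09 + 63·0.39 = 29.64 m².
T₆₀ = 0.161 × 88 / 29.64 = 0.478 s.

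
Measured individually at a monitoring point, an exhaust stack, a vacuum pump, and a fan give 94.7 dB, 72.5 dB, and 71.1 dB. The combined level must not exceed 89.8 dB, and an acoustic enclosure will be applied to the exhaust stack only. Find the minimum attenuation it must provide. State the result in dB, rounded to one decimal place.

5.0 dB

Fixed contribution from the other sources: Σ 10^(L/10) = 10^(72.5/10) + 10^(71.1/10) = 3.067e+07 (74.87 dB).
The limit corresponds to 10^(89.8/10) = 9.550e+08; subtracting the fixed part leaves 9.243e+08 for the exhaust stack, i.e. 89.66 dB.
Required insertion loss = 94.7 − 89.66 = 5.04 dB.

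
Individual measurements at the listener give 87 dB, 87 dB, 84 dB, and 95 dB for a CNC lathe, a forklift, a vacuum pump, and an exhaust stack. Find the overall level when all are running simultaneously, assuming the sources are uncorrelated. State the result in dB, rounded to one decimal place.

96.5 dB

Incoherent sources combine by intensity addition: L_total = 10·log₁₀(Σ 10^(L_i/10)).
Σ 10^(L/10) = 10^(87/10) + 10^(87/10) + 10^(84/10) + 10^(95/10) = 4.416e+09.
L_total = 10·log₁₀(4.416e+09) = 96.45 dB.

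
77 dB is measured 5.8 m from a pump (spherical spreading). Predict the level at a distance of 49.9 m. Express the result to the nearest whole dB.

Point-source attenuation: ΔL = 20·log₁₀(r₂/r₁) = 20·log₁₀(49.9/5.8) = 18.693 dB.
L₂ = 77 − 20·log₁₀(49.9/5.8) = 77 − 18.693 = 58.31 dB.

58 dB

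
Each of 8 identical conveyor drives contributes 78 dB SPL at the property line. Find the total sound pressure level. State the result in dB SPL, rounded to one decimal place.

87.0 dB SPL

N identical incoherent sources raise the level by 10·log₁₀ N.
L_total = 78 + 10·log₁₀(8) = 78 + 9.031 = 87.03 dB SPL.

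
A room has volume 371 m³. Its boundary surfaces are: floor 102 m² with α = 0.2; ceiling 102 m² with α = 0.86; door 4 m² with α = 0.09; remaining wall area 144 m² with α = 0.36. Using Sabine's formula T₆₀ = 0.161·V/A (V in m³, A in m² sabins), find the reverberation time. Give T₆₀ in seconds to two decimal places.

0.37 s

A = Σ Sᵢαᵢ = 102·0.2 + 102·0.86 + 4·0.09 + 144·0.36 = 160.32 m².
T₆₀ = 0.161·V/A = 0.161·371/160.32 = 0.373 s.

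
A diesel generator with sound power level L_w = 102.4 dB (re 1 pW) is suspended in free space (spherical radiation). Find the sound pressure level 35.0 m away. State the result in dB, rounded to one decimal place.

L_p = L_w − 10·log₁₀(4π·r²) with r = 35.0 m.
4π·r² = 1.539e+04 m², 10·log₁₀ of that is 41.873 dB.
L_p = 102.4 − 41.873 = 60.53 dB.

60.5 dB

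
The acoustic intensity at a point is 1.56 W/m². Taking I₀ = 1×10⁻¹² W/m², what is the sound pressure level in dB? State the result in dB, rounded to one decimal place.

L = 10·log₁₀(I/I₀) = 10·log₁₀(1.56/10⁻¹²) = 10·log₁₀(1.56×10^12).
L = 10·(0.1931 + 12) = 121.93 dB.

121.9 dB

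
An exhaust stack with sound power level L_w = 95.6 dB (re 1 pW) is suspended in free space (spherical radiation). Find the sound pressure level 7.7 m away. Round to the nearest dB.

67 dB

Free-field spherical radiation: L_p = L_w − 10·log₁₀(4π·r²), r = 7.7 m.
4π·r² = 745.1 m², 10·log₁₀ of that is 28.722 dB.
L_p = 95.6 − 28.722 = 66.88 dB.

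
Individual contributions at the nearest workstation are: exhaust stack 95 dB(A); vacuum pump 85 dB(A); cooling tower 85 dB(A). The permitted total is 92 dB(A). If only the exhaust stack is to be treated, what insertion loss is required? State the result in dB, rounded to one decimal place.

Fixed contribution from the other sources: Σ 10^(L/10) = 10^(85/10) + 10^(85/10) = 6.325e+08 (88.01 dB(A)).
To meet 92 dB(A) overall, the treated exhaust stack may contribute at most 10^(92/10) − 6.325e+08 = 9.524e+08, i.e. 89.79 dB(A).
So the exhaust stack must be reduced from 95 to 89.79 dB(A): IL = 5.21 dB.

5.2 dB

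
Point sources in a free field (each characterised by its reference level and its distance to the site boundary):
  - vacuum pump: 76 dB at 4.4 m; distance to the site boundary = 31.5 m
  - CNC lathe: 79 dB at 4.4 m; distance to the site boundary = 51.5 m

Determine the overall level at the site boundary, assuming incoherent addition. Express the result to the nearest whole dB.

61 dB

Propagate each source to the receiver with L = L_ref − 20·log₁₀(r/r_ref), then add intensities.
vacuum pump: 76 − 20·log₁₀(31.5/4.4) = 76 − 17.10 = 58.90 dB.
CNC lathe: 79 − 20·log₁₀(51.5/4.4) = 79 − 21.37 = 57.63 dB.
Σ 10^(L/10) = 1.357e+06 → L_total = 10·log₁₀(1.357e+06) = 61.32 dB.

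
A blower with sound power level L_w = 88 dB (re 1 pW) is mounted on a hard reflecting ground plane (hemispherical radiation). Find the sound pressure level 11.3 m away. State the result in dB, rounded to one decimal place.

59.0 dB

Free-field hemispherical radiation: L_p = L_w − 10·log₁₀(2π·r²), r = 11.3 m.
2π·r² = 802.3 m², 10·log₁₀ of that is 29.043 dB.
L_p = 88 − 29.043 = 58.96 dB.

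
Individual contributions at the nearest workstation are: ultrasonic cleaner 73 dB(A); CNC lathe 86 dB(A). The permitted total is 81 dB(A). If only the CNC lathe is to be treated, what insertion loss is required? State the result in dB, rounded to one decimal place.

5.7 dB

Fixed contribution from the other source: Σ 10^(L/10) = 10^(73/10) = 1.995e+07 (73.00 dB(A)).
The limit corresponds to 10^(81/10) = 1.259e+08; subtracting the fixed part leaves 1.059e+08 for the CNC lathe, i.e. 80.25 dB(A).
Required insertion loss = 86 − 80.25 = 5.75 dB.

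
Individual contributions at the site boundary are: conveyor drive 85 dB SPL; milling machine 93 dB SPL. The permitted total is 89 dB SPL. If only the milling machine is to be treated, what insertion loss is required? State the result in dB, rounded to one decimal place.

Fixed contribution from the other source: Σ 10^(L/10) = 10^(85/10) = 3.162e+08 (85.00 dB SPL).
To meet 89 dB SPL overall, the treated milling machine may contribute at most 10^(89/10) − 3.162e+08 = 4.781e+08, i.e. 86.80 dB SPL.
So the milling machine must be reduced from 93 to 86.80 dB SPL: IL = 6.20 dB.

6.2 dB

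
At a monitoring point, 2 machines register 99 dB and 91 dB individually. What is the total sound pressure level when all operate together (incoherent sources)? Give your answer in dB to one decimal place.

Incoherent sources combine by intensity addition: L_total = 10·log₁₀(Σ 10^(L_i/10)).
Σ 10^(L/10) = 10^(99/10) + 10^(91/10) = 9.202e+09.
L_total = 10·log₁₀(9.202e+09) = 99.64 dB.

99.6 dB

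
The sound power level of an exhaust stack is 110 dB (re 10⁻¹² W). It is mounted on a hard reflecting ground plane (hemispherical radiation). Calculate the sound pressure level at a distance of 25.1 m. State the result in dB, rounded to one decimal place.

74.0 dB

The power spreads over a hemisphere of area 2π·r², so L_p = L_w − 10·log₁₀(2π·r²).
2π·r² = 3958 m², 10·log₁₀ of that is 35.975 dB.
L_p = 110 − 35.975 = 74.02 dB.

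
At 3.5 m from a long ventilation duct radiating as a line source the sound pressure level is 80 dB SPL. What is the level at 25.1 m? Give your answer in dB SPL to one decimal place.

For a line source, L₂ = L₁ − 10·log₁₀(r₂/r₁).
L₂ = 80 − 10·log₁₀(25.1/3.5) = 80 − 8.556 = 71.44 dB SPL.

71.4 dB SPL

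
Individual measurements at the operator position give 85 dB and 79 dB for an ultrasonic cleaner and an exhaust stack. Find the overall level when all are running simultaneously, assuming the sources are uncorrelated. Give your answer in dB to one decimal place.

Incoherent sources combine by intensity addition: L_total = 10·log₁₀(Σ 10^(L_i/10)).
Σ 10^(L/10) = 10^(85/10) + 10^(79/10) = 3.957e+08.
L_total = 10·log₁₀(3.957e+08) = 85.97 dB.

86.0 dB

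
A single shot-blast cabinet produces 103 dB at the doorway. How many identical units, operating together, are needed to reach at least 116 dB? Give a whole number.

The shortfall is 116 − 103 = 13.0 dB, and N units add 10·log₁₀ N, so need 10·log₁₀ N ≥ 13.0.
N ≥ 10^(13.0/10) = 19.953, so N = 20.

20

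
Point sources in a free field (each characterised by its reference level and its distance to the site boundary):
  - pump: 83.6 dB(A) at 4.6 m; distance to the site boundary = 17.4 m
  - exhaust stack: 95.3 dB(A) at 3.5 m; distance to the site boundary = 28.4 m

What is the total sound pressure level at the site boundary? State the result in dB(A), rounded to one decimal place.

78.3 dB(A)

Apply inverse-square spreading to bring every level to the receiver, then sum 10^(L/10).
pump: 83.6 − 20·log₁₀(17.4/4.6) = 83.6 − 11.56 = 72.04 dB(A).
exhaust stack: 95.3 − 20·log₁₀(28.4/3.5) = 95.3 − 18.19 = 77.11 dB(A).
Σ 10^(L/10) = 6.747e+07 → L_total = 10·log₁₀(6.747e+07) = 78.29 dB(A).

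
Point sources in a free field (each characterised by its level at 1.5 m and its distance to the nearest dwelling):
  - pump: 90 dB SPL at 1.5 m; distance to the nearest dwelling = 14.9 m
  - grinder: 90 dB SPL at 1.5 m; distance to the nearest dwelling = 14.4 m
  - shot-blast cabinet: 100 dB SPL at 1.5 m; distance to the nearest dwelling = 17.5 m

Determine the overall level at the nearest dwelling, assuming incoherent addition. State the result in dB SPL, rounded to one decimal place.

Propagate each source to the receiver with L = L_ref − 20·log₁₀(r/r_ref), then add intensities.
pump: 90 − 20·log₁₀(14.9/1.5) = 90 − 19.94 = 70.06 dB SPL.
grinder: 90 − 20·log₁₀(14.4/1.5) = 90 − 19.65 = 70.35 dB SPL.
shot-blast cabinet: 100 − 20·log₁₀(17.5/1.5) = 100 − 21.34 = 78.66 dB SPL.
Σ 10^(L/10) = 9.445e+07 → L_total = 10·log₁₀(9.445e+07) = 79.75 dB SPL.

79.8 dB SPL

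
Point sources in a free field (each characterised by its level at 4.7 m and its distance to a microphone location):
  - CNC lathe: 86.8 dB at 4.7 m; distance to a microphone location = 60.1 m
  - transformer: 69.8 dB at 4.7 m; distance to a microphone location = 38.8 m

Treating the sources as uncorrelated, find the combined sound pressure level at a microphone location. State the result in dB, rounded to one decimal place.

Propagate each source to the receiver with L = L_ref − 20·log₁₀(r/r_ref), then add intensities.
CNC lathe: 86.8 − 20·log₁₀(60.1/4.7) = 86.8 − 22.14 = 64.66 dB.
transformer: 69.8 − 20·log₁₀(38.8/4.7) = 69.8 − 18.33 = 51.47 dB.
Σ 10^(L/10) = 3.067e+06 → L_total = 10·log₁₀(3.067e+06) = 64.87 dB.

64.9 dB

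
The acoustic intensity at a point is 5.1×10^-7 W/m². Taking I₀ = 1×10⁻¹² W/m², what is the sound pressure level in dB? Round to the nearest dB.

L = 10·log₁₀(I/I₀) = 10·log₁₀(5.1×10^-7/10⁻¹²) = 10·log₁₀(5.1×10^5).
L = 10·(0.7076 + 5) = 57.08 dB.

57 dB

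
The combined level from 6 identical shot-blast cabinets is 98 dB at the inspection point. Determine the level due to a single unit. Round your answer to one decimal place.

For N identical incoherent sources L_total = L₁ + 10·log₁₀ N, so L₁ = 98 − 10·log₁₀(6) = 98 − 7.782.

90.2 dB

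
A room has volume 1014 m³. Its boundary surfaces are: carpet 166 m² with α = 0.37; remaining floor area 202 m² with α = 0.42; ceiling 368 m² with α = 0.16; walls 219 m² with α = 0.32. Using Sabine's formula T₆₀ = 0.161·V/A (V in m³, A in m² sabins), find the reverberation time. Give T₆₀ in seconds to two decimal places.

0.59 s

Summing Sᵢαᵢ: 166·0.37 + 202·0.42 + 368·0.16 + 219·0.32 = 275.22 m².
T₆₀ = 0.161·V/A = 0.161·1014/275.22 = 0.593 s.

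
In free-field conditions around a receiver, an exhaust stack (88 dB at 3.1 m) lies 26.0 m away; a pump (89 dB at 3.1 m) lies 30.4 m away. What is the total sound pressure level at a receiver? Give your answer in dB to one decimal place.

Apply inverse-square spreading to bring every level to the receiver, then sum 10^(L/10).
exhaust stack: 88 − 20·log₁₀(26.0/3.1) = 88 − 18.47 = 69.53 dB.
pump: 89 − 20·log₁₀(30.4/3.1) = 89 − 19.83 = 69.17 dB.
Σ 10^(L/10) = 1.723e+07 → L_total = 10·log₁₀(1.723e+07) = 72.36 dB.

72.4 dB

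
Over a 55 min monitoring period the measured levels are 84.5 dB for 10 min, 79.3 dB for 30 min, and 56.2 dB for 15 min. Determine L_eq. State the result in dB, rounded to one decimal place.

79.9 dB

L_eq = 10·log₁₀[(1/T)·Σ tᵢ·10^(Lᵢ/10)] with T = 55 min.
Σ tᵢ·10^(Lᵢ/10) = 10·10^(84.5/10) + 30·10^(79.3/10) + 15·10^(56.2/10) = 5.378e+09.
L_eq = 10·log₁₀(5.378e+09/55) = 79.90 dB.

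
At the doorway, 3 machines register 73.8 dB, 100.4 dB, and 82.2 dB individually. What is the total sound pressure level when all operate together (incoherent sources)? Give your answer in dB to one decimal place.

100.5 dB

For uncorrelated sources the intensities add, so convert each level to linear form, sum, and take 10·log₁₀ of the total.
Σ 10^(L/10) = 10^(73.8/10) + 10^(100.4/10) + 10^(82.2/10) = 1.115e+10.
L_total = 10·log₁₀(1.115e+10) = 100.47 dB.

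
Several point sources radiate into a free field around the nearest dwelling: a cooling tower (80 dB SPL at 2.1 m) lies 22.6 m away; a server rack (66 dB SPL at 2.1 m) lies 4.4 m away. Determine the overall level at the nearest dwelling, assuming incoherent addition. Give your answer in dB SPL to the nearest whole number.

First find each source's level at the receiver (point-source: −20·log₁₀(r/r_ref)), then combine on an intensity basis.
cooling tower: 80 − 20·log₁₀(22.6/2.1) = 80 − 20.64 = 59.36 dB SPL.
server rack: 66 − 20·log₁₀(4.4/2.1) = 66 − 6.42 = 59.58 dB SPL.
Σ 10^(L/10) = 1.770e+06 → L_total = 10·log₁₀(1.770e+06) = 62.48 dB SPL.

62 dB SPL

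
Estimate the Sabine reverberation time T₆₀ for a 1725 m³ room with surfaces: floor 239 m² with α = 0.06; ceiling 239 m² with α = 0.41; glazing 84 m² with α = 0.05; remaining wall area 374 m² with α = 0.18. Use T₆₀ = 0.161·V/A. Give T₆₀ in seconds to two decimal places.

Total absorption A = 239·0.06 + 239·0.41 + 84·0.05 + 374·0.18 = 183.85 m² sabins.
T₆₀ = 0.161 × 1725 / 183.85 = 1.511 s.

1.51 s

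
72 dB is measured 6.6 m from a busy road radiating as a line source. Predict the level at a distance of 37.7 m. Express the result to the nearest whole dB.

Line-source attenuation: ΔL = 10·log₁₀(r₂/r₁) = 10·log₁₀(37.7/6.6) = 7.568 dB.
L₂ = 72 − 10·log₁₀(37.7/6.6) = 72 − 7.568 = 64.43 dB.

64 dB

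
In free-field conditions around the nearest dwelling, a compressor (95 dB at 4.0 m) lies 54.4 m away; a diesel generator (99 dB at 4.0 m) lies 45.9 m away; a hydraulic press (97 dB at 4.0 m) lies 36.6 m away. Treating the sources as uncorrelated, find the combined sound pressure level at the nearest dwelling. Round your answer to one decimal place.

81.4 dB

Propagate each source to the receiver with L = L_ref − 20·log₁₀(r/r_ref), then add intensities.
compressor: 95 − 20·log₁₀(54.4/4.0) = 95 − 22.67 = 72.33 dB.
diesel generator: 99 − 20·log₁₀(45.9/4.0) = 99 − 21.20 = 77.80 dB.
hydraulic press: 97 − 20·log₁₀(36.6/4.0) = 97 − 19.23 = 77.77 dB.
Σ 10^(L/10) = 1.373e+08 → L_total = 10·log₁₀(1.373e+08) = 81.38 dB.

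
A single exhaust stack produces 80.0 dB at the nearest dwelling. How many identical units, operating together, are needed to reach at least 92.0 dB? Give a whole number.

N identical sources give L₁ + 10·log₁₀ N, so require 10·log₁₀ N ≥ 92.0 − 80.0 = 12.0 dB.
N ≥ 10^(12.0/10) = 15.849, so N = 16.

16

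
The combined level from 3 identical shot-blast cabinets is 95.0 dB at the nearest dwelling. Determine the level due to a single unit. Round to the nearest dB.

3 equal contributions raise the level by 10·log₁₀ 3 = 4.771 dB, so each unit alone gives 95.0 − 4.771.

90 dB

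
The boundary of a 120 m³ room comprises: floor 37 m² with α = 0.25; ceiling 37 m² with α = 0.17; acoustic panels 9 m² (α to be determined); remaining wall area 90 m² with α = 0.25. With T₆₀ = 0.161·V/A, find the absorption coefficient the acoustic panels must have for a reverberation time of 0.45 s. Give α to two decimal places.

0.54

A = 0.161·V/T₆₀ = 0.161·120/0.45 = 42.93 m² sabins.
Absorption from the other surfaces = 37·0.25 + 37·0.17 + 90·0.25 = 38.04 m², so the acoustic panels must supply 4.89 m² over 9 m².
α = 4.89/9 = 0.544.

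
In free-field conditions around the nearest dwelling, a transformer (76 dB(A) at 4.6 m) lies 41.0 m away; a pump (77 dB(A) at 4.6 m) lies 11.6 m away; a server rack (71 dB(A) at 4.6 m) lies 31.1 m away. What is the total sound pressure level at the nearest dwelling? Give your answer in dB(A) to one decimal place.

69.4 dB(A)

First find each source's level at the receiver (point-source: −20·log₁₀(r/r_ref)), then combine on an intensity basis.
transformer: 76 − 20·log₁₀(41.0/4.6) = 76 − 19.00 = 57.00 dB(A).
pump: 77 − 20·log₁₀(11.6/4.6) = 77 − 8.03 = 68.97 dB(A).
server rack: 71 − 20·log₁₀(31.1/4.6) = 71 − 16.60 = 54.40 dB(A).
Σ 10^(L/10) = 8.658e+06 → L_total = 10·log₁₀(8.658e+06) = 69.37 dB(A).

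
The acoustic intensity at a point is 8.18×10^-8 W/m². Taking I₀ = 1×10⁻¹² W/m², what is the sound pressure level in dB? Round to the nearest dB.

49 dB

L = 10·log₁₀(I/I₀) = 10·log₁₀(8.18×10^-8/10⁻¹²) = 10·log₁₀(8.18×10^4).
L = 10·(0.9128 + 4) = 49.13 dB.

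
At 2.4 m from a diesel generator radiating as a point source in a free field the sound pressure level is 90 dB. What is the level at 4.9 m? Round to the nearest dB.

Point-source attenuation: ΔL = 20·log₁₀(r₂/r₁) = 20·log₁₀(4.9/2.4) = 6.200 dB.
L₂ = 90 − 20·log₁₀(4.9/2.4) = 90 − 6.200 = 83.80 dB.

84 dB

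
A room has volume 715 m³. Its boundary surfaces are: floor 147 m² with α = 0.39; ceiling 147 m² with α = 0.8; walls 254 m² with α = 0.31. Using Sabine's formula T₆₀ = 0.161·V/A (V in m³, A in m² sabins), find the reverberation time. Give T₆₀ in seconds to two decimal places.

0.45 s

Total absorption A = 147·0.39 + 147·0.8 + 254·0.31 = 253.67 m² sabins.
T₆₀ = 0.161 × 715 / 253.67 = 0.454 s.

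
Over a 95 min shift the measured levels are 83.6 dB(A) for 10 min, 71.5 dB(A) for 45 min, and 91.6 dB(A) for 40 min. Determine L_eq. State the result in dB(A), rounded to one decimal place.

88.1 dB(A)

Weight each interval's intensity by its duration and average over T = 95 min:
Σ tᵢ·10^(Lᵢ/10) = 10·10^(83.6/10) + 45·10^(71.5/10) + 40·10^(91.6/10) = 6.074e+10.
L_eq = 10·log₁₀(6.074e+10/95) = 88.06 dB(A).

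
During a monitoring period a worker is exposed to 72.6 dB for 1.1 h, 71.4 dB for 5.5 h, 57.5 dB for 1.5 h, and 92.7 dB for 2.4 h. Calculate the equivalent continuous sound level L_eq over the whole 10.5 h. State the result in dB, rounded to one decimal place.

86.4 dB

L_eq = 10·log₁₀[(1/T)·Σ tᵢ·10^(Lᵢ/10)] with T = 10.5 h.
Σ tᵢ·10^(Lᵢ/10) = 1.1·10^(72.6/10) + 5.5·10^(71.4/10) + 1.5·10^(57.5/10) + 2.4·10^(92.7/10) = 4.566e+09.
L_eq = 10·log₁₀(4.566e+09/10.5) = 86.38 dB.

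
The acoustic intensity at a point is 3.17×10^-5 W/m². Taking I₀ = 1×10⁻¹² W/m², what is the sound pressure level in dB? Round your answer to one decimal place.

Dividing by I₀ shifts the exponent by 12: I/I₀ = 3.17×10^7.
L = 10·(0.5011 + 7) = 75.01 dB.

75.0 dB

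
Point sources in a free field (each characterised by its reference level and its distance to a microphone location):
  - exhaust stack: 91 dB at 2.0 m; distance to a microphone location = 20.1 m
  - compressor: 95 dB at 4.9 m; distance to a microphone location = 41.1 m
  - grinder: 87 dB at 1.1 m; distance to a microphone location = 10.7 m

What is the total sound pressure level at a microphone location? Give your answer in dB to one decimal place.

Propagate each source to the receiver with L = L_ref − 20·log₁₀(r/r_ref), then add intensities.
exhaust stack: 91 − 20·log₁₀(20.1/2.0) = 91 − 20.04 = 70.96 dB.
compressor: 95 − 20·log₁₀(41.1/4.9) = 95 − 18.47 = 76.53 dB.
grinder: 87 − 20·log₁₀(10.7/1.1) = 87 − 19.76 = 67.24 dB.
Σ 10^(L/10) = 6.271e+07 → L_total = 10·log₁₀(6.271e+07) = 77.97 dB.

78.0 dB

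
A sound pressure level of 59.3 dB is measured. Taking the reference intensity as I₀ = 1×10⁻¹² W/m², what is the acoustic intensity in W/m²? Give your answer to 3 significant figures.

8.51e-07 W/m²

I = I₀·10^(L/10) = 10⁻¹² × 10^(59.3/10) = 10^(-6.070).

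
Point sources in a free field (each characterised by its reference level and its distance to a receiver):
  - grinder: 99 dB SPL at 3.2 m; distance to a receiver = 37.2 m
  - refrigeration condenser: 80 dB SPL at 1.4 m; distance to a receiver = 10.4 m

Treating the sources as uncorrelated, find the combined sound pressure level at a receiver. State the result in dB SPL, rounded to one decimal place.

Propagate each source to the receiver with L = L_ref − 20·log₁₀(r/r_ref), then add intensities.
grinder: 99 − 20·log₁₀(37.2/3.2) = 99 − 21.31 = 77.69 dB SPL.
refrigeration condenser: 80 − 20·log₁₀(10.4/1.4) = 80 − 17.42 = 62.58 dB SPL.
Σ 10^(L/10) = 6.059e+07 → L_total = 10·log₁₀(6.059e+07) = 77.82 dB SPL.

77.8 dB SPL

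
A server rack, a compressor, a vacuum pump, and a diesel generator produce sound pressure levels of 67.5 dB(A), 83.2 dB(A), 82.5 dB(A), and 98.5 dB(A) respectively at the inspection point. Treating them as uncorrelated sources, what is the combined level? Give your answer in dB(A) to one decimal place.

98.7 dB(A)

Incoherent sources combine by intensity addition: L_total = 10·log₁₀(Σ 10^(L_i/10)).
Σ 10^(L/10) = 10^(67.5/10) + 10^(83.2/10) + 10^(82.5/10) + 10^(98.5/10) = 7.472e+09.
L_total = 10·log₁₀(7.472e+09) = 98.73 dB(A).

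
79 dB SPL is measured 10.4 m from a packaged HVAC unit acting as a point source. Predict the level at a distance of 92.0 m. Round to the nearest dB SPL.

60 dB SPL

Spherical spreading from a point source gives a 20·log₁₀(r₂/r₁) drop.
L₂ = 79 − 20·log₁₀(92.0/10.4) = 79 − 18.935 = 60.06 dB SPL.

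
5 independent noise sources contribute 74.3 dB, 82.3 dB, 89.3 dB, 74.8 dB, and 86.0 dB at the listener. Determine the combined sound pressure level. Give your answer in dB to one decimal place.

Incoherent sources combine by intensity addition: L_total = 10·log₁₀(Σ 10^(L_i/10)).
Σ 10^(L/10) = 10^(74.3/10) + 10^(82.3/10) + 10^(89.3/10) + 10^(74.8/10) + 10^(86.0/10) = 1.476e+09.
L_total = 10·log₁₀(1.476e+09) = 91.69 dB.

91.7 dB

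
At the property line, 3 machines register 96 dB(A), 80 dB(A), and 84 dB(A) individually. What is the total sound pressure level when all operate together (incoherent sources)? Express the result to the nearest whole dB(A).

Incoherent sources combine by intensity addition: L_total = 10·log₁₀(Σ 10^(L_i/10)).
Σ 10^(L/10) = 10^(96/10) + 10^(80/10) + 10^(84/10) = 4.332e+09.
L_total = 10·log₁₀(4.332e+09) = 96.37 dB(A).

96 dB(A)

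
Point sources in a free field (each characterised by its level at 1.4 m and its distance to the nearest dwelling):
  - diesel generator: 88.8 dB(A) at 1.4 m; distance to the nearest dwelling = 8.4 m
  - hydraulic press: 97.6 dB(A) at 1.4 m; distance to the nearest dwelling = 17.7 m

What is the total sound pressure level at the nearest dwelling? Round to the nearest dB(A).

78 dB(A)

Propagate each source to the receiver with L = L_ref − 20·log₁₀(r/r_ref), then add intensities.
diesel generator: 88.8 − 20·log₁₀(8.4/1.4) = 88.8 − 15.56 = 73.24 dB(A).
hydraulic press: 97.6 − 20·log₁₀(17.7/1.4) = 97.6 − 22.04 = 75.56 dB(A).
Σ 10^(L/10) = 5.707e+07 → L_total = 10·log₁₀(5.707e+07) = 77.56 dB(A).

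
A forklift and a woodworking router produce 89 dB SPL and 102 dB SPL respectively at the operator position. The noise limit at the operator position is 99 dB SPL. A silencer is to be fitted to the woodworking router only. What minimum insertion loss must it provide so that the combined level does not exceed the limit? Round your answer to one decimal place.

Fixed contribution from the other source: Σ 10^(L/10) = 10^(89/10) = 7.943e+08 (89.00 dB SPL).
The limit corresponds to 10^(99/10) = 7.943e+09; subtracting the fixed part leaves 7.149e+09 for the woodworking router, i.e. 98.54 dB SPL.
Required insertion loss = 102 − 98.54 = 3.46 dB.

3.5 dB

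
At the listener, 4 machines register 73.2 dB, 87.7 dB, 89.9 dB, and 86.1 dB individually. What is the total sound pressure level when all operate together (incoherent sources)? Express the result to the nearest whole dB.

For uncorrelated sources the intensities add, so convert each level to linear form, sum, and take 10·log₁₀ of the total.
Σ 10^(L/10) = 10^(73.2/10) + 10^(87.7/10) + 10^(89.9/10) + 10^(86.1/10) = 1.994e+09.
L_total = 10·log₁₀(1.994e+09) = 93.00 dB.

93 dB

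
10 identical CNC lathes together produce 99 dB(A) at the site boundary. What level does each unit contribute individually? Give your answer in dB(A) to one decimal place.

For N identical incoherent sources L_total = L₁ + 10·log₁₀ N, so L₁ = 99 − 10·log₁₀(10) = 99 − 10.000.

89.0 dB(A)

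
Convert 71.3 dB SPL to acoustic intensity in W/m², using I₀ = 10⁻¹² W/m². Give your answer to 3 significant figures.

1.35e-05 W/m²

L = 10·log₁₀(I/I₀) ⇒ I = I₀·10^(L/10) = 10⁻¹² × 10^7.13.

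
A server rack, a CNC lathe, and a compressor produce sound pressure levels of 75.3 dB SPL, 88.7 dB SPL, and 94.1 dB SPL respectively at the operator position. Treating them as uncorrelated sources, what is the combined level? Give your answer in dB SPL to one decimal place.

95.2 dB SPL

Incoherent sources combine by intensity addition: L_total = 10·log₁₀(Σ 10^(L_i/10)).
Σ 10^(L/10) = 10^(75.3/10) + 10^(88.7/10) + 10^(94.1/10) = 3.346e+09.
L_total = 10·log₁₀(3.346e+09) = 95.24 dB SPL.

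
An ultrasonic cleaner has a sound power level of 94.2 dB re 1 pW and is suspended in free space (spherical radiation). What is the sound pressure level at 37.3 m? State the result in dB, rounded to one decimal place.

The power spreads over a sphere of area 4π·r², so L_p = L_w − 10·log₁₀(4π·r²).
4π·r² = 1.748e+04 m², 10·log₁₀ of that is 42.426 dB.
L_p = 94.2 − 42.426 = 51.77 dB.

51.8 dB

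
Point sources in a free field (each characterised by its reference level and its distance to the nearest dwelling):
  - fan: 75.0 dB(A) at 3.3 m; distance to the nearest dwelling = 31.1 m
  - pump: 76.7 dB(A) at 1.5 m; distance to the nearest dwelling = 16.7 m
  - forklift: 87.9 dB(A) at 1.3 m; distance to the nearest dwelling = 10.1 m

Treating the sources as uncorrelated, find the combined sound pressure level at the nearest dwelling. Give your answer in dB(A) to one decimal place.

Apply inverse-square spreading to bring every level to the receiver, then sum 10^(L/10).
fan: 75.0 − 20·log₁₀(31.1/3.3) = 75.0 − 19.48 = 55.52 dB(A).
pump: 76.7 − 20·log₁₀(16.7/1.5) = 76.7 − 20.93 = 55.77 dB(A).
forklift: 87.9 − 20·log₁₀(10.1/1.3) = 87.9 − 17.81 = 70.09 dB(A).
Σ 10^(L/10) = 1.095e+07 → L_total = 10·log₁₀(1.095e+07) = 70.39 dB(A).

70.4 dB(A)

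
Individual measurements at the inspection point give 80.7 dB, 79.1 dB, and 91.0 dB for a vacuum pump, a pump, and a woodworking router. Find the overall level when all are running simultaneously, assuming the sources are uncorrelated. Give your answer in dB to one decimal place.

Incoherent sources combine by intensity addition: L_total = 10·log₁₀(Σ 10^(L_i/10)).
Σ 10^(L/10) = 10^(80.7/10) + 10^(79.1/10) + 10^(91.0/10) = 1.458e+09.
L_total = 10·log₁₀(1.458e+09) = 91.64 dB.

91.6 dB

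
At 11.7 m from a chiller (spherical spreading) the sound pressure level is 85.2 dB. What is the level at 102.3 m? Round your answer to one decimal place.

For a point source, L₂ = L₁ − 20·log₁₀(r₂/r₁).
L₂ = 85.2 − 20·log₁₀(102.3/11.7) = 85.2 − 18.834 = 66.37 dB.

66.4 dB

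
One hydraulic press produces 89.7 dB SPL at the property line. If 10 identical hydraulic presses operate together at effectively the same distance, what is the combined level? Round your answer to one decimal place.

99.7 dB SPL

L_total = L₁ + 10·log₁₀ N for N identical incoherent sources.
L_total = 89.7 + 10·log₁₀(10) = 89.7 + 10.000 = 99.70 dB SPL.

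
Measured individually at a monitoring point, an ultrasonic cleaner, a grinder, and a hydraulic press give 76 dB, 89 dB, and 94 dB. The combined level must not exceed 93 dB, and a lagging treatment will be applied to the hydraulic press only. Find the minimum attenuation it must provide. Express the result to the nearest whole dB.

The untreated sources together contribute 10^(76/10) + 10^(89/10) = 8.341e+08, i.e. 89.21 dB.
The limit corresponds to 10^(93/10) = 1.995e+09; subtracting the fixed part leaves 1.161e+09 for the hydraulic press, i.e. 90.65 dB.
Required insertion loss = 94 − 90.65 = 3.35 dB.

3 dB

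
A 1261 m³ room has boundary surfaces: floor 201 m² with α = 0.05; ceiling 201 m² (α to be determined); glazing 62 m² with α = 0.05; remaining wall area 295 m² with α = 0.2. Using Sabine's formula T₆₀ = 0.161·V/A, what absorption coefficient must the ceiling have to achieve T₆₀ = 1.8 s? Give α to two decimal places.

Required total absorption A = 0.161·1261/1.8 = 112.79 m².
Absorption from the other surfaces = 201·0.05 + 62·0.05 + 295·0.2 = 72.15 m², so the ceiling must supply 40.64 m² over 201 m².
α = 40.64/201 = 0.202.

0.20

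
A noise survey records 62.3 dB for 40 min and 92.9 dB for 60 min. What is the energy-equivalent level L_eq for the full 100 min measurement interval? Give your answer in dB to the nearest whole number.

Weight each interval's intensity by its duration and average over T = 100 min:
Σ tᵢ·10^(Lᵢ/10) = 40·10^(62.3/10) + 60·10^(92.9/10) = 1.171e+11.
L_eq = 10·log₁₀(1.171e+11/100) = 90.68 dB.

91 dB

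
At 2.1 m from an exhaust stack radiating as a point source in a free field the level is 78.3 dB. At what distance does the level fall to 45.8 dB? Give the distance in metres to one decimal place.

88.6 m

The 32.5 dB drop corresponds to a distance ratio of 10^(32.5/20) for a point source.
r₂ = 2.1·10^((78.3−45.8)/20) = 2.1·10^(32.5/20) = 88.56 m.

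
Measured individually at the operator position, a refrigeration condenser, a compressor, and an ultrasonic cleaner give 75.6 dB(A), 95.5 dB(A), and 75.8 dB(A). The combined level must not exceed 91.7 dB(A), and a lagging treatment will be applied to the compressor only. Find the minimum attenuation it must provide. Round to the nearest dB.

The untreated sources together contribute 10^(75.6/10) + 10^(75.8/10) = 7.433e+07, i.e. 78.71 dB(A).
To meet 91.7 dB(A) overall, the treated compressor may contribute at most 10^(91.7/10) − 7.433e+07 = 1.405e+09, i.e. 91.48 dB(A).
Required insertion loss = 95.5 − 91.48 = 4.02 dB.

4 dB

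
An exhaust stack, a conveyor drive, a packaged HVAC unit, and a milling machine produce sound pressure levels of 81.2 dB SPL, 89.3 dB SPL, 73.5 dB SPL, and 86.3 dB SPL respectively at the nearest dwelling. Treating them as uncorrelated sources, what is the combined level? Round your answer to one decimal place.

For uncorrelated sources the intensities add, so convert each level to linear form, sum, and take 10·log₁₀ of the total.
Σ 10^(L/10) = 10^(81.2/10) + 10^(89.3/10) + 10^(73.5/10) + 10^(86.3/10) = 1.432e+09.
L_total = 10·log₁₀(1.432e+09) = 91.56 dB SPL.

91.6 dB SPL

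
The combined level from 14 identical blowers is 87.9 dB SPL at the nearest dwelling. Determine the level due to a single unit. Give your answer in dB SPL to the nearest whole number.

76 dB SPL

For N identical incoherent sources L_total = L₁ + 10·log₁₀ N, so L₁ = 87.9 − 10·log₁₀(14) = 87.9 − 11.461.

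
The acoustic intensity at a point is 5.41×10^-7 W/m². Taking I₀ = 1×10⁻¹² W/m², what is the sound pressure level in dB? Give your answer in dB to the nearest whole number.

I/I₀ = 5.41×10^-7/10⁻¹² = 5.41×10^5, and L = 10·log₁₀(I/I₀).
L = 10·(0.7332 + 5) = 57.33 dB.

57 dB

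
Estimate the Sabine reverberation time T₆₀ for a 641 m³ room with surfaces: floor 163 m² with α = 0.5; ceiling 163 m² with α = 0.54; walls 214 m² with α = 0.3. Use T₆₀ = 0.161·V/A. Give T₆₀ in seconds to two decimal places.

A = Σ Sᵢαᵢ = 163·0.5 + 163·0.54 + 214·0.3 = 233.72 m².
T₆₀ = 0.161 × 641 / 233.72 = 0.442 s.

0.44 s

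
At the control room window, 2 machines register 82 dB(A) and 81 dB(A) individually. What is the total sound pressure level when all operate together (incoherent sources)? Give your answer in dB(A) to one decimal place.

For uncorrelated sources the intensities add, so convert each level to linear form, sum, and take 10·log₁₀ of the total.
Σ 10^(L/10) = 10^(82/10) + 10^(81/10) = 2.844e+08.
L_total = 10·log₁₀(2.844e+08) = 84.54 dB(A).

84.5 dB(A)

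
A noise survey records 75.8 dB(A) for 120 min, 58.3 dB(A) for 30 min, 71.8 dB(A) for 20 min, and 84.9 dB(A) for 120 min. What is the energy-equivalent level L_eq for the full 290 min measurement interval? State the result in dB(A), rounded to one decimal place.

L_eq = 10·log₁₀[(1/T)·Σ tᵢ·10^(Lᵢ/10)] with T = 290 min.
Σ tᵢ·10^(Lᵢ/10) = 120·10^(75.8/10) + 30·10^(58.3/10) + 20·10^(71.8/10) + 120·10^(84.9/10) = 4.197e+10.
L_eq = 10·log₁₀(4.197e+10/290) = 81.61 dB(A).

81.6 dB(A)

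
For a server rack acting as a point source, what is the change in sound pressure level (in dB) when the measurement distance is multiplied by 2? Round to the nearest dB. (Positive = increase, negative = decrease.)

-6 dB

With spherical spreading the level changes by −20·log₁₀(r₂/r₁).
ΔL = −20·log₁₀(2) = -6.02 dB.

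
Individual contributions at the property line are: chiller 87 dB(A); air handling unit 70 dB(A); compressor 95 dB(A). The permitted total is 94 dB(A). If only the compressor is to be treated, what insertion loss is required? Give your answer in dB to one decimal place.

2.0 dB

The untreated sources together contribute 10^(87/10) + 10^(70/10) = 5.112e+08, i.e. 87.09 dB(A).
To meet 94 dB(A) overall, the treated compressor may contribute at most 10^(94/10) − 5.112e+08 = 2.001e+09, i.e. 93.01 dB(A).
So the compressor must be reduced from 95 to 93.01 dB(A): IL = 1.99 dB.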